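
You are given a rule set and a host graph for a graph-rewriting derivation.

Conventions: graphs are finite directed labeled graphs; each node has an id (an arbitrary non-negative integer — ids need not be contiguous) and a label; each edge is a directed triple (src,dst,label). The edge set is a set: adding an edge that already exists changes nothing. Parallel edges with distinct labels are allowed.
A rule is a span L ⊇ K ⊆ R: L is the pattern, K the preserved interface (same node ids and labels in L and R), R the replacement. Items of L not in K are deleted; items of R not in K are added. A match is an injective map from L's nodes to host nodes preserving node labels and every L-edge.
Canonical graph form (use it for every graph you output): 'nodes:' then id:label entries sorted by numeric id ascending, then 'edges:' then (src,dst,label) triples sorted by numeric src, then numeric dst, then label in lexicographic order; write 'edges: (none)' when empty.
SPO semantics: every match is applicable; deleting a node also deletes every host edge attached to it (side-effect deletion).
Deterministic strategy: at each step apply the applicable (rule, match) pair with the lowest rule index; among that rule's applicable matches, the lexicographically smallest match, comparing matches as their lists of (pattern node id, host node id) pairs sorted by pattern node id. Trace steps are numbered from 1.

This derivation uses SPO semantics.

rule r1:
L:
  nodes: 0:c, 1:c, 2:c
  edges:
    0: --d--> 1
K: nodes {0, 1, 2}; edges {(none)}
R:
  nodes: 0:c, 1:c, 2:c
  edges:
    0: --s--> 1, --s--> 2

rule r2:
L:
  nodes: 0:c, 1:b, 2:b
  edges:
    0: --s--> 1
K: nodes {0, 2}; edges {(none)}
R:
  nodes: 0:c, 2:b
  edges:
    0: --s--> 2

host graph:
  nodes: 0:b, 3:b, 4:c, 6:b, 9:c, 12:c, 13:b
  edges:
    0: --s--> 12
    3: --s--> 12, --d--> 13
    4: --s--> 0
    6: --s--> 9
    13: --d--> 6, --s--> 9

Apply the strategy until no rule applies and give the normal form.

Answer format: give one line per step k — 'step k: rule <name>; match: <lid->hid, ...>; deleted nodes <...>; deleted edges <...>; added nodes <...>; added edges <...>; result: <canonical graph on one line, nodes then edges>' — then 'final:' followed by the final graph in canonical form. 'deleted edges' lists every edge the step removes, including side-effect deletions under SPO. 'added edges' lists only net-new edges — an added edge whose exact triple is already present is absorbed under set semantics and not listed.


step 1: rule r2; match: 0->4, 1->0, 2->3; deleted nodes 0; deleted edges (0,12,s); (4,0,s); added nodes (none); added edges (4,3,s); result: nodes: 3:b, 4:c, 6:b, 9:c, 12:c, 13:b edges: (3,12,s); (3,13,d); (4,3,s); (6,9,s); (13,6,d); (13,9,s)
step 2: rule r2; match: 0->4, 1->3, 2->6; deleted nodes 3; deleted edges (3,12,s); (3,13,d); (4,3,s); added nodes (none); added edges (4,6,s); result: nodes: 4:c, 6:b, 9:c, 12:c, 13:b edges: (4,6,s); (6,9,s); (13,6,d); (13,9,s)
step 3: rule r2; match: 0->4, 1->6, 2->13; deleted nodes 6; deleted edges (4,6,s); (6,9,s); (13,6,d); added nodes (none); added edges (4,13,s); result: nodes: 4:c, 9:c, 12:c, 13:b edges: (4,13,s); (13,9,s)
final:
nodes: 4:c, 9:c, 12:c, 13:b
edges: (4,13,s); (13,9,s)


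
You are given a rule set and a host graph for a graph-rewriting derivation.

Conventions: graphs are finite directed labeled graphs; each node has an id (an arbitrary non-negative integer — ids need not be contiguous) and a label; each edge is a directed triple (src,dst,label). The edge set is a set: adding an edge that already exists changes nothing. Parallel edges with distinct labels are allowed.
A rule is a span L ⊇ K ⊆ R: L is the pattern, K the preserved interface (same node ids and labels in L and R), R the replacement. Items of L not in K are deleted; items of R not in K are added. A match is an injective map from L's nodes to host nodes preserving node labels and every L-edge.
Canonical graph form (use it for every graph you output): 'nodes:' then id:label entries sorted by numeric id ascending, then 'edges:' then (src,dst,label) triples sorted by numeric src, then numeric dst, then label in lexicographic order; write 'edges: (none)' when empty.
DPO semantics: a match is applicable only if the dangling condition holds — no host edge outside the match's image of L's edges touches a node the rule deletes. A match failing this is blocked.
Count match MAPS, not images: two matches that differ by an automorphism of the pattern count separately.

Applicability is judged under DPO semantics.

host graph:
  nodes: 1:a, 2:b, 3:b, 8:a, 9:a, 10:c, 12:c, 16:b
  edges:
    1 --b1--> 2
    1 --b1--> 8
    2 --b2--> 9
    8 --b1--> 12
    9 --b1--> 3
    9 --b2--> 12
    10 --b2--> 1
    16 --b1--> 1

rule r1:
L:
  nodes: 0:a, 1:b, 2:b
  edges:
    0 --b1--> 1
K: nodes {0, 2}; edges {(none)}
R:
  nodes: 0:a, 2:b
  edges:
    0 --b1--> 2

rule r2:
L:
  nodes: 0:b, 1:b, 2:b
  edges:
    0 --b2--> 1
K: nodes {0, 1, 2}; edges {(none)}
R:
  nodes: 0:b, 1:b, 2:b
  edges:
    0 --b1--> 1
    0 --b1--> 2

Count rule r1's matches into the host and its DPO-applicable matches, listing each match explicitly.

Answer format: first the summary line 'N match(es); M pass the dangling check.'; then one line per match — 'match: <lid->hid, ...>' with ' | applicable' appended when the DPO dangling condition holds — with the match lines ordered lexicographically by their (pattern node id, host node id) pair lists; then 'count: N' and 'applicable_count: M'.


4 match(es); 2 pass the dangling check.
match: 0->1, 1->2, 2->3
match: 0->1, 1->2, 2->16
match: 0->9, 1->3, 2->2 | applicable
match: 0->9, 1->3, 2->16 | applicable
count: 4
applicable_count: 2


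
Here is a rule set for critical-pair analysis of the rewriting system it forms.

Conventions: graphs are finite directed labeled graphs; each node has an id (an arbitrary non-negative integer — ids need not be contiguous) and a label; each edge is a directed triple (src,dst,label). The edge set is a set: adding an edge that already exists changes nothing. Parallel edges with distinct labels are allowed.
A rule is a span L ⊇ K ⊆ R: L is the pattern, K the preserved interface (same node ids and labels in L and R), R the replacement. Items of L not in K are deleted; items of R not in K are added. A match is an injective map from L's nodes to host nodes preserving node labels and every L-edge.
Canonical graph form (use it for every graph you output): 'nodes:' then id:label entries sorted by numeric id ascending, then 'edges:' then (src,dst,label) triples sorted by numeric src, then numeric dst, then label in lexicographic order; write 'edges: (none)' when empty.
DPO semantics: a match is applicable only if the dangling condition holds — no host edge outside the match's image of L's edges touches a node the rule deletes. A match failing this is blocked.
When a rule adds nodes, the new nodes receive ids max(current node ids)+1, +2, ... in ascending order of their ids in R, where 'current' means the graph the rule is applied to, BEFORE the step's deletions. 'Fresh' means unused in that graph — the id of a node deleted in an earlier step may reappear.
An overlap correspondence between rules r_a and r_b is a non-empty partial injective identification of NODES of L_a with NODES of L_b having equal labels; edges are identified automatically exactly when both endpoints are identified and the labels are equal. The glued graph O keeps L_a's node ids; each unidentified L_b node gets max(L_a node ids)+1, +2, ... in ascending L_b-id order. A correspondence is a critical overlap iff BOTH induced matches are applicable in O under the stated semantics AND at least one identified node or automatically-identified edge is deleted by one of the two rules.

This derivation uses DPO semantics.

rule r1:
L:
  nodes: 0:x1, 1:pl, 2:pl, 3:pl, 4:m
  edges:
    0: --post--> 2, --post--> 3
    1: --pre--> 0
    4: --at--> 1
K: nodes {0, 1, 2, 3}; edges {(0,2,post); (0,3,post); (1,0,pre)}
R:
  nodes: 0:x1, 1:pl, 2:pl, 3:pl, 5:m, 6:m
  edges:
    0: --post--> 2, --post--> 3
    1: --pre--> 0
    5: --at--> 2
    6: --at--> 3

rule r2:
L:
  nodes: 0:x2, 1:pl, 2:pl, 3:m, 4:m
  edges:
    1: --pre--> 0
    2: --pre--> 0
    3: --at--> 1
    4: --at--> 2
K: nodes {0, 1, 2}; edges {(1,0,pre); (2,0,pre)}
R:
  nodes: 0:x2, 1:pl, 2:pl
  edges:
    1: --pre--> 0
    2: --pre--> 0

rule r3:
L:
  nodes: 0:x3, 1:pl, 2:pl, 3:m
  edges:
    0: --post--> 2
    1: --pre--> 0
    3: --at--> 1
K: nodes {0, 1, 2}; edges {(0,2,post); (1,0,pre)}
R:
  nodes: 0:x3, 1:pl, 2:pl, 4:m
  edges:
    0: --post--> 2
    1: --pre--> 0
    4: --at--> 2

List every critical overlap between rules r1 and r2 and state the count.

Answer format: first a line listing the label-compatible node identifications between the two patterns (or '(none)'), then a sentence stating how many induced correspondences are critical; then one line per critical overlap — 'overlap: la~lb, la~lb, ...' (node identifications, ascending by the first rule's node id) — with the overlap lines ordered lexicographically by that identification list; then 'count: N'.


label-compatible node identifications between L(r1) and L(r2): 1~1, 1~2, 2~1, 2~2, 3~1, 3~2, 4~3, 4~4
6 of the induced correspondences are critical overlaps of r1 and r2.
overlap: 1~1, 2~2, 4~3
overlap: 1~1, 3~2, 4~3
overlap: 1~1, 4~3
overlap: 1~2, 2~1, 4~4
overlap: 1~2, 3~1, 4~4
overlap: 1~2, 4~4
count: 6


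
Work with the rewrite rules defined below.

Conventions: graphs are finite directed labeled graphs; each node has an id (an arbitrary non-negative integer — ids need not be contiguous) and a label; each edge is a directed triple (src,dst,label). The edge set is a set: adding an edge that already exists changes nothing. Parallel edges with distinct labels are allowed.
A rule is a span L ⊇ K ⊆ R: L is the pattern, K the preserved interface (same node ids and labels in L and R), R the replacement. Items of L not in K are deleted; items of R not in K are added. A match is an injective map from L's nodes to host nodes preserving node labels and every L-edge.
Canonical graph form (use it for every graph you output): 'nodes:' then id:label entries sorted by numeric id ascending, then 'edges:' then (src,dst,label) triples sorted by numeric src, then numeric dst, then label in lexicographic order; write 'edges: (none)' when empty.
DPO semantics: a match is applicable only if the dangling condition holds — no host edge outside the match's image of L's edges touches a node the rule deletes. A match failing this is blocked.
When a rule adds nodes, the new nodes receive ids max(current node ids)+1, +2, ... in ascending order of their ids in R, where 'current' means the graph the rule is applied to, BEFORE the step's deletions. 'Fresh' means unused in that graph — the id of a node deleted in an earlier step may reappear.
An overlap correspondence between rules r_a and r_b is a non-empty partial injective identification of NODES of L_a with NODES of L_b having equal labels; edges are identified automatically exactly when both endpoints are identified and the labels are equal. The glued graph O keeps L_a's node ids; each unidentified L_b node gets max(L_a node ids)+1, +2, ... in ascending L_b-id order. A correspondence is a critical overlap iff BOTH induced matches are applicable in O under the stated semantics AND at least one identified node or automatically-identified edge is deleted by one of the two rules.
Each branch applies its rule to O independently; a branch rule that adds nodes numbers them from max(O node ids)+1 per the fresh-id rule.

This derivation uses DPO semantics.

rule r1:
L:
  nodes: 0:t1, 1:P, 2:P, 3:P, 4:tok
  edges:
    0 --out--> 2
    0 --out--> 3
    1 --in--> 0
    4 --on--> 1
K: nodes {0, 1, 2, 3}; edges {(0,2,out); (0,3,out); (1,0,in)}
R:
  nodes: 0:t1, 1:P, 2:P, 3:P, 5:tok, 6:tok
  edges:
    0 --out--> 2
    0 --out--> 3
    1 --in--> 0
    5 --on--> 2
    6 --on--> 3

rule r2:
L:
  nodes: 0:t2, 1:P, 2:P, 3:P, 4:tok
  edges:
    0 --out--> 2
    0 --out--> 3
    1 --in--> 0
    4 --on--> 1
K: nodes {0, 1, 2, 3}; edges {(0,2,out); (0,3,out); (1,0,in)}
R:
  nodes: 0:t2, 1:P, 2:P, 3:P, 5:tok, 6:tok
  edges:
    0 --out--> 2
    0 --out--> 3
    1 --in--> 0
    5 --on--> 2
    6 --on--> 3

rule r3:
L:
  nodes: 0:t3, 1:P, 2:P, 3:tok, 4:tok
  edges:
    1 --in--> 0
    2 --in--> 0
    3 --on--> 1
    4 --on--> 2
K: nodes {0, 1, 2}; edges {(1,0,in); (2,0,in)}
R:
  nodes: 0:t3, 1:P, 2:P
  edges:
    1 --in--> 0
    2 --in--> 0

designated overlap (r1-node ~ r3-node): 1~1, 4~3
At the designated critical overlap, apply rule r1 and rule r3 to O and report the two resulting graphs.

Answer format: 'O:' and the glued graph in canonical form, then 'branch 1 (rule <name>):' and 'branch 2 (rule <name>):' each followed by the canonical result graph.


O:
nodes: 0:t1, 1:P, 2:P, 3:P, 4:tok, 5:t3, 6:P, 7:tok
edges: (0,2,out); (0,3,out); (1,0,in); (1,5,in); (4,1,on); (6,5,in); (7,6,on)
branch 1 (rule r1):
nodes: 0:t1, 1:P, 2:P, 3:P, 5:t3, 6:P, 7:tok, 8:tok, 9:tok
edges: (0,2,out); (0,3,out); (1,0,in); (1,5,in); (6,5,in); (7,6,on); (8,2,on); (9,3,on)
branch 2 (rule r3):
nodes: 0:t1, 1:P, 2:P, 3:P, 5:t3, 6:P
edges: (0,2,out); (0,3,out); (1,0,in); (1,5,in); (6,5,in)


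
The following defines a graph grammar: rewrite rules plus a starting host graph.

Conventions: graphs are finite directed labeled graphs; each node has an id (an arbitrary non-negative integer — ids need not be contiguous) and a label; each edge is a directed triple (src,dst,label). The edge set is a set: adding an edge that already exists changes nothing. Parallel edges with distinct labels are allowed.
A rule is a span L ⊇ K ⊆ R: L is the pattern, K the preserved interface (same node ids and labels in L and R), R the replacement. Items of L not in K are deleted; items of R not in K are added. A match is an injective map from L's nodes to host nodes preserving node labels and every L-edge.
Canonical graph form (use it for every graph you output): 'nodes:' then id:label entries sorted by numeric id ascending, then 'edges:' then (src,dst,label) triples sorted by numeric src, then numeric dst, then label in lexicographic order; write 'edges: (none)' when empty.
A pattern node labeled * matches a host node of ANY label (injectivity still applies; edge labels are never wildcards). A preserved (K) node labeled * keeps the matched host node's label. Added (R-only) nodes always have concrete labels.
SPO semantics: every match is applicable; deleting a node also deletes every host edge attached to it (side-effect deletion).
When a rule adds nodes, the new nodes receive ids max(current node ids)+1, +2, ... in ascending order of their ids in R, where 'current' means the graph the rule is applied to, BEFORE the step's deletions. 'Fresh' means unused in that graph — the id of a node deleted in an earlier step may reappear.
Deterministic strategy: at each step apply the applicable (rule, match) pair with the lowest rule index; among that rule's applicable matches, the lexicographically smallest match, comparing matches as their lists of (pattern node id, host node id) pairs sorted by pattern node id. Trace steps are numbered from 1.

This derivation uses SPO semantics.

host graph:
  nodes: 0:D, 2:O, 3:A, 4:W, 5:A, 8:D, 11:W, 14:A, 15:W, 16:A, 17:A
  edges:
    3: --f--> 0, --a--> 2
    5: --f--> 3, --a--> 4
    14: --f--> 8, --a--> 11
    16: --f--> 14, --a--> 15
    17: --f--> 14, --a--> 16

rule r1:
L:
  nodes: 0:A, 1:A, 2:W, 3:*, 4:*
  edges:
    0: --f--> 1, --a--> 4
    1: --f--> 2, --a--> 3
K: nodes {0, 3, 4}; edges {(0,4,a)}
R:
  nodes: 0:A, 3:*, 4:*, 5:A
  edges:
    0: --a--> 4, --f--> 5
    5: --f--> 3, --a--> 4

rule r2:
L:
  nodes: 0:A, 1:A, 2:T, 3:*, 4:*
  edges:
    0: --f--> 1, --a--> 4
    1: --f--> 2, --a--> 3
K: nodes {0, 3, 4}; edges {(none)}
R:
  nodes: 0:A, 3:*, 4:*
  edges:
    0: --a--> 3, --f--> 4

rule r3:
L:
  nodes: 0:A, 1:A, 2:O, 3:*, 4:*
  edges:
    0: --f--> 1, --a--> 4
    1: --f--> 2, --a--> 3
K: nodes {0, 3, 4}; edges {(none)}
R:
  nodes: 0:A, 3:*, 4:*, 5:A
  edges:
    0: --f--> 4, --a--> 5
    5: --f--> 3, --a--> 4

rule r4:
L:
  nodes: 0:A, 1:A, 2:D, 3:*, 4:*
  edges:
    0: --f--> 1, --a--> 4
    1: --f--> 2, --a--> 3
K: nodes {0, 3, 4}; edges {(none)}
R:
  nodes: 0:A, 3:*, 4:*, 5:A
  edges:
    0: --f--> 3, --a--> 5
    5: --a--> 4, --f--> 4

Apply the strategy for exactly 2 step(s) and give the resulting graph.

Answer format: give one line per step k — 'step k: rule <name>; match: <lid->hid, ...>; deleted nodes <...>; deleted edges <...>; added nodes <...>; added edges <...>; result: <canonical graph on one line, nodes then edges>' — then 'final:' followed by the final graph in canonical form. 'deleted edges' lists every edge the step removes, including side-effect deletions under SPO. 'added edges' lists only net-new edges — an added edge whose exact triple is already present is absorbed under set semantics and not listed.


step 1: rule r4; match: 0->5, 1->3, 2->0, 3->2, 4->4; deleted nodes 0, 3; deleted edges (3,0,f); (3,2,a); (5,3,f); (5,4,a); added nodes 18; added edges (5,2,f); (5,18,a); (18,4,a); (18,4,f); result: nodes: 2:O, 4:W, 5:A, 8:D, 11:W, 14:A, 15:W, 16:A, 17:A, 18:A edges: (5,2,f); (5,18,a); (14,8,f); (14,11,a); (16,14,f); (16,15,a); (17,14,f); (17,16,a); (18,4,a); (18,4,f)
step 2: rule r4; match: 0->16, 1->14, 2->8, 3->11, 4->15; deleted nodes 8, 14; deleted edges (14,8,f); (14,11,a); (16,14,f); (16,15,a); (17,14,f); added nodes 19; added edges (16,11,f); (16,19,a); (19,15,a); (19,15,f); result: nodes: 2:O, 4:W, 5:A, 11:W, 15:W, 16:A, 17:A, 18:A, 19:A edges: (5,2,f); (5,18,a); (16,11,f); (16,19,a); (17,16,a); (18,4,a); (18,4,f); (19,15,a); (19,15,f)
final:
nodes: 2:O, 4:W, 5:A, 11:W, 15:W, 16:A, 17:A, 18:A, 19:A
edges: (5,2,f); (5,18,a); (16,11,f); (16,19,a); (17,16,a); (18,4,a); (18,4,f); (19,15,a); (19,15,f)


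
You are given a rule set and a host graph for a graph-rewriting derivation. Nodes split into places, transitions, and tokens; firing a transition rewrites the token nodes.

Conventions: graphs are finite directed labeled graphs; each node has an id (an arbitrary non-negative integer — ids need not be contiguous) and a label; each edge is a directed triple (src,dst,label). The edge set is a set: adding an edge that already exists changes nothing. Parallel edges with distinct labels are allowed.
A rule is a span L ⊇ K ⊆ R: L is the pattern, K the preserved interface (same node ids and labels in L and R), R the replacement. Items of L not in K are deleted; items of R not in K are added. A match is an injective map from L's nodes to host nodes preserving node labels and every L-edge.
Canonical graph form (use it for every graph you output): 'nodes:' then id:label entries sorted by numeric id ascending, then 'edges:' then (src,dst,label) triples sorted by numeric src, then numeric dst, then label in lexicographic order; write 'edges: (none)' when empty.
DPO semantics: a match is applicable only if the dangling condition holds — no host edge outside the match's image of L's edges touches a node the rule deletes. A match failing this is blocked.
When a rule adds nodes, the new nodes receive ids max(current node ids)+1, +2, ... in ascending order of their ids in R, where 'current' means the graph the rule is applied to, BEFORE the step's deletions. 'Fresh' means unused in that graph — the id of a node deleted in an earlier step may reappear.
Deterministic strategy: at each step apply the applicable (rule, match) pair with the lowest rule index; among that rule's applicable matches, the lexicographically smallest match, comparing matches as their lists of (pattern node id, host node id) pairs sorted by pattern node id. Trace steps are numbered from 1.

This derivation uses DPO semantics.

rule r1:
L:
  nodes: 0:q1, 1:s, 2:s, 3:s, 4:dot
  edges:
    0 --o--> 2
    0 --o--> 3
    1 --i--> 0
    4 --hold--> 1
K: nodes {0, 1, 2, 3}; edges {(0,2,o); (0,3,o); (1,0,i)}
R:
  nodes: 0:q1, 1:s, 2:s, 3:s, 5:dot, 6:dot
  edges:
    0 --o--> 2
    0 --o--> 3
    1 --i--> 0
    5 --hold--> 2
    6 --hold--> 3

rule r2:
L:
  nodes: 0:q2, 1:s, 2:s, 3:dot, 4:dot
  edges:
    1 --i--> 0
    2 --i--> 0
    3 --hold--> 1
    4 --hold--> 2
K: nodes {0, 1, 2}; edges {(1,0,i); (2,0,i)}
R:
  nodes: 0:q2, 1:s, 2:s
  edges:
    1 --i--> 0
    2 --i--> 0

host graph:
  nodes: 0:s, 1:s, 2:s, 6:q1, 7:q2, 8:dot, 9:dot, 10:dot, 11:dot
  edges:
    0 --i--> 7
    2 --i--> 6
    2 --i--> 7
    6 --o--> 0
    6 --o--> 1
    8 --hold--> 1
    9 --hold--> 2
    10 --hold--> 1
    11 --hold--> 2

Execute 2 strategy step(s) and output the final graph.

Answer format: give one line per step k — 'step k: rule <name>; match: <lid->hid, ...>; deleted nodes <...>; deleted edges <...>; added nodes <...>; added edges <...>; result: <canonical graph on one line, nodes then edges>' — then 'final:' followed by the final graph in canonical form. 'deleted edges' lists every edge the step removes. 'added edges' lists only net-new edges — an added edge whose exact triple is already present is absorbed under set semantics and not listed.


step 1: rule r1; match: 0->6, 1->2, 2->0, 3->1, 4->9; deleted nodes 9; deleted edges (9,2,hold); added nodes 12, 13; added edges (12,0,hold); (13,1,hold); result: nodes: 0:s, 1:s, 2:s, 6:q1, 7:q2, 8:dot, 10:dot, 11:dot, 12:dot, 13:dot edges: (0,7,i); (2,6,i); (2,7,i); (6,0,o); (6,1,o); (8,1,hold); (10,1,hold); (11,2,hold); (12,0,hold); (13,1,hold)
step 2: rule r1; match: 0->6, 1->2, 2->0, 3->1, 4->11; deleted nodes 11; deleted edges (11,2,hold); added nodes 14, 15; added edges (14,0,hold); (15,1,hold); result: nodes: 0:s, 1:s, 2:s, 6:q1, 7:q2, 8:dot, 10:dot, 12:dot, 13:dot, 14:dot, 15:dot edges: (0,7,i); (2,6,i); (2,7,i); (6,0,o); (6,1,o); (8,1,hold); (10,1,hold); (12,0,hold); (13,1,hold); (14,0,hold); (15,1,hold)
final:
nodes: 0:s, 1:s, 2:s, 6:q1, 7:q2, 8:dot, 10:dot, 12:dot, 13:dot, 14:dot, 15:dot
edges: (0,7,i); (2,6,i); (2,7,i); (6,0,o); (6,1,o); (8,1,hold); (10,1,hold); (12,0,hold); (13,1,hold); (14,0,hold); (15,1,hold)


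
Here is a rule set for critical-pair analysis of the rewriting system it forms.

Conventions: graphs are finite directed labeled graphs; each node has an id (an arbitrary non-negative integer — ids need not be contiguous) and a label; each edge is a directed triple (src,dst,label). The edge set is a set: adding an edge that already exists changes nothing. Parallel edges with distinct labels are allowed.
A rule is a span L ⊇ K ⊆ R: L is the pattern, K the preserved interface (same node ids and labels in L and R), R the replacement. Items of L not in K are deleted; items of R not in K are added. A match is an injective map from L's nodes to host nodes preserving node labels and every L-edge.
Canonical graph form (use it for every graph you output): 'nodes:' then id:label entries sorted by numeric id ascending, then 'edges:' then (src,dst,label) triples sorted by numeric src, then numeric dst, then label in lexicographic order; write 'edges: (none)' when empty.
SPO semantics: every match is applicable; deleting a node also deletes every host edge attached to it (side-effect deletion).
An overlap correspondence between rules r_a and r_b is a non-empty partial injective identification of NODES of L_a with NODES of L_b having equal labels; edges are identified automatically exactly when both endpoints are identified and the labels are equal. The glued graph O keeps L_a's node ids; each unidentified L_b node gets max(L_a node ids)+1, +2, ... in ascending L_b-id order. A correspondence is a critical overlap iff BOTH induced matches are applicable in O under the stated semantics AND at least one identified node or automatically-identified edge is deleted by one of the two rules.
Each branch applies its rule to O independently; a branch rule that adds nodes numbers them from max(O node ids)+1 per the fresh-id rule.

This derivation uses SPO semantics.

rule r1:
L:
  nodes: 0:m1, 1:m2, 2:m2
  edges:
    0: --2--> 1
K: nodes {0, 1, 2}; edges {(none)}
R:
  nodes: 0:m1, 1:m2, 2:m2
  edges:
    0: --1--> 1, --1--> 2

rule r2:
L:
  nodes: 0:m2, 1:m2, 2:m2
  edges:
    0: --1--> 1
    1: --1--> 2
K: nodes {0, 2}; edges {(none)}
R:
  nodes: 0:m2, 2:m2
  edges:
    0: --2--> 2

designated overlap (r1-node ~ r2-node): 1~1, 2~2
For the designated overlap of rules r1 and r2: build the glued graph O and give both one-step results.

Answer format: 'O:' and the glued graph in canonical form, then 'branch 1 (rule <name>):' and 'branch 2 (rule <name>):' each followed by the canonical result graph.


O:
nodes: 0:m1, 1:m2, 2:m2, 3:m2
edges: (0,1,2); (1,2,1); (3,1,1)
branch 1 (rule r1):
nodes: 0:m1, 1:m2, 2:m2, 3:m2
edges: (0,1,1); (0,2,1); (1,2,1); (3,1,1)
branch 2 (rule r2):
nodes: 0:m1, 2:m2, 3:m2
edges: (3,2,2)


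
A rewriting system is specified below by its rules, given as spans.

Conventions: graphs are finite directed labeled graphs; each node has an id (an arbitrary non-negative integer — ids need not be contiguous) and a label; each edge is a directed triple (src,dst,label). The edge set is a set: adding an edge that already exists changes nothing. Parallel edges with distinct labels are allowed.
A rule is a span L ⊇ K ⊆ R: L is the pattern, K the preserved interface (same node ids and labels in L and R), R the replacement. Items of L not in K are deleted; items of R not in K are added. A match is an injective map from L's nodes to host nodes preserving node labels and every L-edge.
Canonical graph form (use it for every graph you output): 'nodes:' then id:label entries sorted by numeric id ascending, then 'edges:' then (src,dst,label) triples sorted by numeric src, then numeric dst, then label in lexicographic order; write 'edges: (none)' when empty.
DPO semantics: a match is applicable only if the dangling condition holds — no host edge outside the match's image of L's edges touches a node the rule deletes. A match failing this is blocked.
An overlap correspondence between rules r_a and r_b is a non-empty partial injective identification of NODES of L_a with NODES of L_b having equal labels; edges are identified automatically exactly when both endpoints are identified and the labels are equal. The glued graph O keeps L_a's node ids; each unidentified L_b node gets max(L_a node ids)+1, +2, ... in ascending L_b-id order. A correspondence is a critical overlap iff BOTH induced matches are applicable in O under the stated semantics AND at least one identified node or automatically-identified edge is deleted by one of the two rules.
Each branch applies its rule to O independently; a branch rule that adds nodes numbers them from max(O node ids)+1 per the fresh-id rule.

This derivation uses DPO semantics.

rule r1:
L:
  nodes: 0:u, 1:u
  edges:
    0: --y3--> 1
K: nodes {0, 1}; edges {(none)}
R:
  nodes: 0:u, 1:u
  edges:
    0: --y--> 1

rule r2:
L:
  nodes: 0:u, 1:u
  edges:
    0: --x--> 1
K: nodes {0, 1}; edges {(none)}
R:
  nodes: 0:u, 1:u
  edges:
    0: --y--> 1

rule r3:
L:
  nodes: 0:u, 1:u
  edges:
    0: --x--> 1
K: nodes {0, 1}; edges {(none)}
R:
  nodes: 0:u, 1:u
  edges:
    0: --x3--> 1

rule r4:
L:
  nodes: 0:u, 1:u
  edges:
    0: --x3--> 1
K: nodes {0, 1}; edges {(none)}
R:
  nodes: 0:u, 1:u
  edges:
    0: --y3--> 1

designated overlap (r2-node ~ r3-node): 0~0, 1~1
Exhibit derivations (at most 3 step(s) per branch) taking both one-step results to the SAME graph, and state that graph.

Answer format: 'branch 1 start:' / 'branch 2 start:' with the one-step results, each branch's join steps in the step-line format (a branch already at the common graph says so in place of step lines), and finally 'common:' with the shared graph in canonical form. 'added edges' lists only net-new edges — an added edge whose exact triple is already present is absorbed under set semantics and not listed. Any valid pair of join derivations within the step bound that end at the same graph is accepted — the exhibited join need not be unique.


branch 1 start:
nodes: 0:u, 1:u
edges: (0,1,y)
branch 2 start:
nodes: 0:u, 1:u
edges: (0,1,x3)
branch 1: already at the common graph (0 steps)
branch 2 step 1: rule r4; match: 0->0, 1->1; deleted nodes (none); deleted edges (0,1,x3); added nodes (none); added edges (0,1,y3); result: nodes: 0:u, 1:u edges: (0,1,y3)
branch 2 step 2: rule r1; match: 0->0, 1->1; deleted nodes (none); deleted edges (0,1,y3); added nodes (none); added edges (0,1,y); result: nodes: 0:u, 1:u edges: (0,1,y)
common:
nodes: 0:u, 1:u
edges: (0,1,y)


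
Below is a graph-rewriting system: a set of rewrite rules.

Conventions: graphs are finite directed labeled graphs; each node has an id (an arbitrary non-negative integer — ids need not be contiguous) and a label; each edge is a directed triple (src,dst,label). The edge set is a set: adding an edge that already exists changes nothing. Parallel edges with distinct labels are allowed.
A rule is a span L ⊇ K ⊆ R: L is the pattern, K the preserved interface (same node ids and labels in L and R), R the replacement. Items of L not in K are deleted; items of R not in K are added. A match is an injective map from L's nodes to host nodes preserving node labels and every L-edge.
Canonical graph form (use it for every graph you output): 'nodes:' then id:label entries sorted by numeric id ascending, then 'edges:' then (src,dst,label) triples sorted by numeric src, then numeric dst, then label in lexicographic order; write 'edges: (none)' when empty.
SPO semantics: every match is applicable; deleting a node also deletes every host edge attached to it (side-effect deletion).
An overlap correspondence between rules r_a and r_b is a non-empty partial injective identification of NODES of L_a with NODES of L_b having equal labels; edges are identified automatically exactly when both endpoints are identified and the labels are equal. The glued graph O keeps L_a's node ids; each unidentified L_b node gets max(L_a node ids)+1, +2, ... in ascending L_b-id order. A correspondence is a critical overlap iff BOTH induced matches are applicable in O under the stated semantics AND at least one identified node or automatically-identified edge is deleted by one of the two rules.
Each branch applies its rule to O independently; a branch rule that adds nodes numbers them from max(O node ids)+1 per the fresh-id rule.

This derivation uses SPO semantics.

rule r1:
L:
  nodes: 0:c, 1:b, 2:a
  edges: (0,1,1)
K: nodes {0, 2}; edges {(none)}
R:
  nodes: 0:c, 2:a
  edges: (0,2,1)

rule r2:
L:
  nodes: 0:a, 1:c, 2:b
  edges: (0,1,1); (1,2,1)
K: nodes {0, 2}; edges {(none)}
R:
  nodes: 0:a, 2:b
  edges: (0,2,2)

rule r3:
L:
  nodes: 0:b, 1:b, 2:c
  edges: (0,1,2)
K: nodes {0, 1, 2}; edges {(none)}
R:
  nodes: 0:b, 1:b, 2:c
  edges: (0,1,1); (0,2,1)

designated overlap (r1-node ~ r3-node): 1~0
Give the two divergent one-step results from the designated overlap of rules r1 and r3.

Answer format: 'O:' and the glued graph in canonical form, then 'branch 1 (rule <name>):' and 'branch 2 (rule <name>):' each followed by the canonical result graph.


O:
nodes: 0:c, 1:b, 2:a, 3:b, 4:c
edges: (0,1,1); (1,3,2)
branch 1 (rule r1):
nodes: 0:c, 2:a, 3:b, 4:c
edges: (0,2,1)
branch 2 (rule r3):
nodes: 0:c, 1:b, 2:a, 3:b, 4:c
edges: (0,1,1); (1,3,1); (1,4,1)


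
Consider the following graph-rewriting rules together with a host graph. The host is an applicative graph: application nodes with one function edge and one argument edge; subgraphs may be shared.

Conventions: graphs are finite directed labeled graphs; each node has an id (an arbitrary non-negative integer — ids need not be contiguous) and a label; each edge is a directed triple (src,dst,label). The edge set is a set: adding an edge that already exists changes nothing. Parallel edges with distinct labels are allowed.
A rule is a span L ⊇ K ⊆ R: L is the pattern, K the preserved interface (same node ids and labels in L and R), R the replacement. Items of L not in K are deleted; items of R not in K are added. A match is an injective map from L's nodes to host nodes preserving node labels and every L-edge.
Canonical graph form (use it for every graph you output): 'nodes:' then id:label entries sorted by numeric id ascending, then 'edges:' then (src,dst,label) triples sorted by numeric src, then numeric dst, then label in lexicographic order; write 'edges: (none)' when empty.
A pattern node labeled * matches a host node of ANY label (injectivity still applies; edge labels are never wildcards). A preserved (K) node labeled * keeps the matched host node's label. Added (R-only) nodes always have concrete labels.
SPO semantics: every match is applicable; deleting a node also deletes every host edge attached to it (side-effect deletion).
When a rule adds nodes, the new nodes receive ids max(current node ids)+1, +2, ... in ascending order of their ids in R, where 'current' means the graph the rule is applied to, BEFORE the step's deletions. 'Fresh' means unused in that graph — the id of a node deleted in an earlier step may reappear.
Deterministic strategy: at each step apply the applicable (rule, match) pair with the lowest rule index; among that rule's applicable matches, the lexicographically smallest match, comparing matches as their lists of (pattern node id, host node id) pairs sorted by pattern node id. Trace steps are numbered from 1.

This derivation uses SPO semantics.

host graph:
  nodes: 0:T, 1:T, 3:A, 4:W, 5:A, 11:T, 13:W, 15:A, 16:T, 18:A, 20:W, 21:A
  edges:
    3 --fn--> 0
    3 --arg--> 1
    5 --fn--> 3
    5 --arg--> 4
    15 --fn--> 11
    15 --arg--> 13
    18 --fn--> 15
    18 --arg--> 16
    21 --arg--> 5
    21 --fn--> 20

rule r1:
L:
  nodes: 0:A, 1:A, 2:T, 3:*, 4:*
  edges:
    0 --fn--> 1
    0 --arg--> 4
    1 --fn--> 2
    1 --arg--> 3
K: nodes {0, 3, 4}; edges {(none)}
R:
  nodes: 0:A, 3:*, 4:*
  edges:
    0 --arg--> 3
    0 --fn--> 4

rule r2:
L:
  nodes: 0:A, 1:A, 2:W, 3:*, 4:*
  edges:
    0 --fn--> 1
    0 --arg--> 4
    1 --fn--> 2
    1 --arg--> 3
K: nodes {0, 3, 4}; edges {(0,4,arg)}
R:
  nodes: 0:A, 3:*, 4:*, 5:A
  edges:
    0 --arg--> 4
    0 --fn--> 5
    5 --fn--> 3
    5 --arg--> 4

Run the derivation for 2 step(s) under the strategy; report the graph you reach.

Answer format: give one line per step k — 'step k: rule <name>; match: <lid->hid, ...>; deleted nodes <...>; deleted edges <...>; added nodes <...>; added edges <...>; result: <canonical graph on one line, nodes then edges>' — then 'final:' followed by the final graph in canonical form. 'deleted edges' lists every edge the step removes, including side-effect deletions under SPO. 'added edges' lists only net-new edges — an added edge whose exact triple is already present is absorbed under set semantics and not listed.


step 1: rule r1; match: 0->5, 1->3, 2->0, 3->1, 4->4; deleted nodes 0, 3; deleted edges (3,0,fn); (3,1,arg); (5,3,fn); (5,4,arg); added nodes (none); added edges (5,1,arg); (5,4,fn); result: nodes: 1:T, 4:W, 5:A, 11:T, 13:W, 15:A, 16:T, 18:A, 20:W, 21:A edges: (5,1,arg); (5,4,fn); (15,11,fn); (15,13,arg); (18,15,fn); (18,16,arg); (21,5,arg); (21,20,fn)
step 2: rule r1; match: 0->18, 1->15, 2->11, 3->13, 4->16; deleted nodes 11, 15; deleted edges (15,11,fn); (15,13,arg); (18,15,fn); (18,16,arg); added nodes (none); added edges (18,13,arg); (18,16,fn); result: nodes: 1:T, 4:W, 5:A, 13:W, 16:T, 18:A, 20:W, 21:A edges: (5,1,arg); (5,4,fn); (18,13,arg); (18,16,fn); (21,5,arg); (21,20,fn)
final:
nodes: 1:T, 4:W, 5:A, 13:W, 16:T, 18:A, 20:W, 21:A
edges: (5,1,arg); (5,4,fn); (18,13,arg); (18,16,fn); (21,5,arg); (21,20,fn)


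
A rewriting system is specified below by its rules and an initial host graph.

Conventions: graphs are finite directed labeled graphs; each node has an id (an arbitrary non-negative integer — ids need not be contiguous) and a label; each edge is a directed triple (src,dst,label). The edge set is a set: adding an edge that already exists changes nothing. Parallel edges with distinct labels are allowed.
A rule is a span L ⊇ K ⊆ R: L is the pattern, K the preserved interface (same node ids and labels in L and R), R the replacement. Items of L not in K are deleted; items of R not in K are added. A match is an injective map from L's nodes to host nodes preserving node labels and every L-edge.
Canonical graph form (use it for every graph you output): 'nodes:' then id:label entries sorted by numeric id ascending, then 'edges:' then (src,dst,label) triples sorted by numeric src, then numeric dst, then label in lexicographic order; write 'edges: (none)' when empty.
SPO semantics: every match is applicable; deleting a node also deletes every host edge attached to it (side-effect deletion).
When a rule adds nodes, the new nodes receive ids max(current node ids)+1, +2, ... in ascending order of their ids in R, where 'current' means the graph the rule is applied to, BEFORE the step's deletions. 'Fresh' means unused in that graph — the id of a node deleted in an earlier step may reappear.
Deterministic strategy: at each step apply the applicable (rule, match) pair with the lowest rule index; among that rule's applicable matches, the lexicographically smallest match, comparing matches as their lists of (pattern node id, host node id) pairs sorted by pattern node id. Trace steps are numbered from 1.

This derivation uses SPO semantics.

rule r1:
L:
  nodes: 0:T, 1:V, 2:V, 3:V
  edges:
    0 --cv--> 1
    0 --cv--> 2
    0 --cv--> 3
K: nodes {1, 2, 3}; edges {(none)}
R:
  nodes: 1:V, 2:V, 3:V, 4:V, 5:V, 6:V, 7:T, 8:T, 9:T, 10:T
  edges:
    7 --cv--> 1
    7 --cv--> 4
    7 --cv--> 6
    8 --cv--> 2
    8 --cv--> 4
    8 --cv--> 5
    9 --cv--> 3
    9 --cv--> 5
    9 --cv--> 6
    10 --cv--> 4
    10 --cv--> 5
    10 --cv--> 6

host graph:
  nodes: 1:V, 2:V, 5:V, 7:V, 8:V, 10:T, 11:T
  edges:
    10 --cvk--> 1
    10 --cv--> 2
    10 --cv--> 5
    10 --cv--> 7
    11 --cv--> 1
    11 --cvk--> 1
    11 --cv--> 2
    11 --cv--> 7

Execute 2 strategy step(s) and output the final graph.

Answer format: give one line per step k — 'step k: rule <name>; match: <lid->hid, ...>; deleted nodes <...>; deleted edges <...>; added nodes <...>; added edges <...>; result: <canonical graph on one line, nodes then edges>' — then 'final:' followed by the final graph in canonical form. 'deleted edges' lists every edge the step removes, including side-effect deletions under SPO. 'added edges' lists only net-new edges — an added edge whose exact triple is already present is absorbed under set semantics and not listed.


step 1: rule r1; match: 0->10, 1->2, 2->5, 3->7; deleted nodes 10; deleted edges (10,1,cvk); (10,2,cv); (10,5,cv); (10,7,cv); added nodes 12, 13, 14, 15, 16, 17, 18; added edges (15,2,cv); (15,12,cv); (15,14,cv); (16,5,cv); (16,12,cv); (16,13,cv); (17,7,cv); (17,13,cv); (17,14,cv); (18,12,cv); (18,13,cv); (18,14,cv); result: nodes: 1:V, 2:V, 5:V, 7:V, 8:V, 11:T, 12:V, 13:V, 14:V, 15:T, 16:T, 17:T, 18:T edges: (11,1,cv); (11,1,cvk); (11,2,cv); (11,7,cv); (15,2,cv); (15,12,cv); (15,14,cv); (16,5,cv); (16,12,cv); (16,13,cv); (17,7,cv); (17,13,cv); (17,14,cv); (18,12,cv); (18,13,cv); (18,14,cv)
step 2: rule r1; match: 0->11, 1->1, 2->2, 3->7; deleted nodes 11; deleted edges (11,1,cv); (11,1,cvk); (11,2,cv); (11,7,cv); added nodes 19, 20, 21, 22, 23, 24, 25; added edges (22,1,cv); (22,19,cv); (22,21,cv); (23,2,cv); (23,19,cv); (23,20,cv); (24,7,cv); (24,20,cv); (24,21,cv); (25,19,cv); (25,20,cv); (25,21,cv); result: nodes: 1:V, 2:V, 5:V, 7:V, 8:V, 12:V, 13:V, 14:V, 15:T, 16:T, 17:T, 18:T, 19:V, 20:V, 21:V, 22:T, 23:T, 24:T, 25:T edges: (15,2,cv); (15,12,cv); (15,14,cv); (16,5,cv); (16,12,cv); (16,13,cv); (17,7,cv); (17,13,cv); (17,14,cv); (18,12,cv); (18,13,cv); (18,14,cv); (22,1,cv); (22,19,cv); (22,21,cv); (23,2,cv); (23,19,cv); (23,20,cv); (24,7,cv); (24,20,cv); (24,21,cv); (25,19,cv); (25,20,cv); (25,21,cv)
final:
nodes: 1:V, 2:V, 5:V, 7:V, 8:V, 12:V, 13:V, 14:V, 15:T, 16:T, 17:T, 18:T, 19:V, 20:V, 21:V, 22:T, 23:T, 24:T, 25:T
edges: (15,2,cv); (15,12,cv); (15,14,cv); (16,5,cv); (16,12,cv); (16,13,cv); (17,7,cv); (17,13,cv); (17,14,cv); (18,12,cv); (18,13,cv); (18,14,cv); (22,1,cv); (22,19,cv); (22,21,cv); (23,2,cv); (23,19,cv); (23,20,cv); (24,7,cv); (24,20,cv); (24,21,cv); (25,19,cv); (25,20,cv); (25,21,cv)


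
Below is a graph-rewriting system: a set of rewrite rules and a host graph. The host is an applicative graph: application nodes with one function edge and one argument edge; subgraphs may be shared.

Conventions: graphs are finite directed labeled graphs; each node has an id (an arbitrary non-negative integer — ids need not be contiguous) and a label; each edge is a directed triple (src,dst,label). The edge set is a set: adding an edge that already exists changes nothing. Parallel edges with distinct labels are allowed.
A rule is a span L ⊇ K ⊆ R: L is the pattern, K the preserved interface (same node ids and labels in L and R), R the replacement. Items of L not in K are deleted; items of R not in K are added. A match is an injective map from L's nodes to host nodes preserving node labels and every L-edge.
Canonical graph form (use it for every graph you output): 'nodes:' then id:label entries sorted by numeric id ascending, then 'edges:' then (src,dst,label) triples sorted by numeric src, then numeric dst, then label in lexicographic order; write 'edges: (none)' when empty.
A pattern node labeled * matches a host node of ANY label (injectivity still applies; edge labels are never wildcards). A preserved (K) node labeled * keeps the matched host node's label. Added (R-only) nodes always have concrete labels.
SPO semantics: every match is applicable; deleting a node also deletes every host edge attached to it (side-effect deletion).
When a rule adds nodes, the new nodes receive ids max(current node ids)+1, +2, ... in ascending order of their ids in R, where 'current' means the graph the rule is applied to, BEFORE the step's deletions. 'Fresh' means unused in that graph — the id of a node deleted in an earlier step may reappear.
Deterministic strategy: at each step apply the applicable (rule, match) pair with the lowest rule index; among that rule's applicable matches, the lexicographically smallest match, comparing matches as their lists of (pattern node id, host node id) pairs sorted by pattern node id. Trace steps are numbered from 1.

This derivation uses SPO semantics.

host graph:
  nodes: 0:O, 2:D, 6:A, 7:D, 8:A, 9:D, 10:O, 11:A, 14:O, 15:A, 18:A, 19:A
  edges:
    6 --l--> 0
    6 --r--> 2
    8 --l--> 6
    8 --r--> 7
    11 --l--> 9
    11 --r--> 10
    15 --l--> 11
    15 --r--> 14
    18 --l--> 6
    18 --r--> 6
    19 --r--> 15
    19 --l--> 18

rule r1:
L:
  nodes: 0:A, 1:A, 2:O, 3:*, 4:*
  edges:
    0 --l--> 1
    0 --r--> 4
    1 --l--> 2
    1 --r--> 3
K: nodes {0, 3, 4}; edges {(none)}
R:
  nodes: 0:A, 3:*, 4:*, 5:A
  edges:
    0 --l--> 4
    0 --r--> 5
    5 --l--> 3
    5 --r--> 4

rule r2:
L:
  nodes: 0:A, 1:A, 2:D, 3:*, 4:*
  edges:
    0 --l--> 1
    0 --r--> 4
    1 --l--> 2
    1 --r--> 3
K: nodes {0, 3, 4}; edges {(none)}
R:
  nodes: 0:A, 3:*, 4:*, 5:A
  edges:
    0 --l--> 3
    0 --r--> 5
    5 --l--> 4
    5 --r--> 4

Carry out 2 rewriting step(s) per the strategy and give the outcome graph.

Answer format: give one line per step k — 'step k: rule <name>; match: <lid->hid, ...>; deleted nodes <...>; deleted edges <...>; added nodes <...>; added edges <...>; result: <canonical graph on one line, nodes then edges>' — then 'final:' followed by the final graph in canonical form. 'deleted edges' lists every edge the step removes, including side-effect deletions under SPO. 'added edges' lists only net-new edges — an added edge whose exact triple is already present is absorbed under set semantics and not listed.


step 1: rule r1; match: 0->8, 1->6, 2->0, 3->2, 4->7; deleted nodes 0, 6; deleted edges (6,0,l); (6,2,r); (8,6,l); (8,7,r); (18,6,l); (18,6,r); added nodes 20; added edges (8,7,l); (8,20,r); (20,2,l); (20,7,r); result: nodes: 2:D, 7:D, 8:A, 9:D, 10:O, 11:A, 14:O, 15:A, 18:A, 19:A, 20:A edges: (8,7,l); (8,20,r); (11,9,l); (11,10,r); (15,11,l); (15,14,r); (19,15,r); (19,18,l); (20,2,l); (20,7,r)
step 2: rule r2; match: 0->15, 1->11, 2->9, 3->10, 4->14; deleted nodes 9, 11; deleted edges (11,9,l); (11,10,r); (15,11,l); (15,14,r); added nodes 21; added edges (15,10,l); (15,21,r); (21,14,l); (21,14,r); result: nodes: 2:D, 7:D, 8:A, 10:O, 14:O, 15:A, 18:A, 19:A, 20:A, 21:A edges: (8,7,l); (8,20,r); (15,10,l); (15,21,r); (19,15,r); (19,18,l); (20,2,l); (20,7,r); (21,14,l); (21,14,r)
final:
nodes: 2:D, 7:D, 8:A, 10:O, 14:O, 15:A, 18:A, 19:A, 20:A, 21:A
edges: (8,7,l); (8,20,r); (15,10,l); (15,21,r); (19,15,r); (19,18,l); (20,2,l); (20,7,r); (21,14,l); (21,14,r)
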